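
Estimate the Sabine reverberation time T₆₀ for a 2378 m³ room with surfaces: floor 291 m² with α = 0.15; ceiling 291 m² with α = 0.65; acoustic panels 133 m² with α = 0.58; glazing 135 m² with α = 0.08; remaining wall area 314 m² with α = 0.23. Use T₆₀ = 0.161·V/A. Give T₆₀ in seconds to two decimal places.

0.97 s

Total absorption A = 291·0.15 + 291·0.65 + 133·0.58 + 135·0.08 + 314·0.23 = 392.96 m² sabins.
T₆₀ = 0.161·V/A = 0.161·2378/392.96 = 0.974 s.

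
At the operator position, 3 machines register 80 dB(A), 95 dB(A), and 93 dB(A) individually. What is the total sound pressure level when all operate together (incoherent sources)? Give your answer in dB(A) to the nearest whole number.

97 dB(A)

Incoherent sources combine by intensity addition: L_total = 10·log₁₀(Σ 10^(L_i/10)).
Σ 10^(L/10) = 10^(80/10) + 10^(95/10) + 10^(93/10) = 5.258e+09.
L_total = 10·log₁₀(5.258e+09) = 97.21 dB(A).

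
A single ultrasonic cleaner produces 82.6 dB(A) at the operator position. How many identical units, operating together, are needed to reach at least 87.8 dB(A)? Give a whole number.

4

Need L₁ + 10·log₁₀ N ≥ 87.8, i.e. log₁₀ N ≥ 0.52.
N ≥ 10^(5.2/10) = 3.311, so N = 4.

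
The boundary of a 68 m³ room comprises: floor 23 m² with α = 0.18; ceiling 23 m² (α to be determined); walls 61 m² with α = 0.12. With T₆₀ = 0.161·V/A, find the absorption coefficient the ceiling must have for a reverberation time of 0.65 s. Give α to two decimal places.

0.23

Required total absorption A = 0.161·68/0.65 = 16.84 m².
Absorption from the other surfaces = 23·0.18 + 61·0.12 = 11.46 m², so the ceiling must supply 5.38 m² over 23 m².
α = 5.38/23 = 0.234.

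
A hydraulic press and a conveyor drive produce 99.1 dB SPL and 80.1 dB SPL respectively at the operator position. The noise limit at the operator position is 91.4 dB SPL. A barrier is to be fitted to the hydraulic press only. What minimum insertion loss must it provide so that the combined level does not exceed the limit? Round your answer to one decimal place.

The untreated sources together contribute 10^(80.1/10) = 1.023e+08, i.e. 80.10 dB SPL.
The limit corresponds to 10^(91.4/10) = 1.380e+09; subtracting the fixed part leaves 1.278e+09 for the hydraulic press, i.e. 91.07 dB SPL.
So the hydraulic press must be reduced from 99.1 to 91.07 dB SPL: IL = 8.03 dB.

8.0 dB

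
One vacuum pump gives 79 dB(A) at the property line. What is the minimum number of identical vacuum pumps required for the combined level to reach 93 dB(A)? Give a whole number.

The shortfall is 93 − 79 = 14.0 dB, and N units add 10·log₁₀ N, so need 10·log₁₀ N ≥ 14.0.
N ≥ 10^(14.0/10) = 25.119, so N = 26.

26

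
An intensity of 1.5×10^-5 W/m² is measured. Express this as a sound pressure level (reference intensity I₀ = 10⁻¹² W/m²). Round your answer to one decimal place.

71.8 dB

L = 10·log₁₀(I/I₀) = 10·log₁₀(1.5×10^-5/10⁻¹²) = 10·log₁₀(1.5×10^7).
L = 10·(0.1761 + 7) = 71.76 dB.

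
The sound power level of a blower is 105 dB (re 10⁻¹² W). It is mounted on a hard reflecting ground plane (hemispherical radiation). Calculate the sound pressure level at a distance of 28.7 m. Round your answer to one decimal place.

The power spreads over a hemisphere of area 2π·r², so L_p = L_w − 10·log₁₀(2π·r²).
2π·r² = 5175 m², 10·log₁₀ of that is 37.139 dB.
L_p = 105 − 37.139 = 67.86 dB.

67.9 dB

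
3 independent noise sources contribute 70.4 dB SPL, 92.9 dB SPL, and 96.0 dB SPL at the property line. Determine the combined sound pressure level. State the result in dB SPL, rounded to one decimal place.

Incoherent sources combine by intensity addition: L_total = 10·log₁₀(Σ 10^(L_i/10)).
Σ 10^(L/10) = 10^(70.4/10) + 10^(92.9/10) + 10^(96.0/10) = 5.942e+09.
L_total = 10·log₁₀(5.942e+09) = 97.74 dB SPL.

97.7 dB SPL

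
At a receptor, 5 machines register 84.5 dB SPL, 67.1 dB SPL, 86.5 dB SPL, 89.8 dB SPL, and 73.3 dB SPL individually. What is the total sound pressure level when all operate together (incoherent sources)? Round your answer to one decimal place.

92.3 dB SPL

For uncorrelated sources the intensities add, so convert each level to linear form, sum, and take 10·log₁₀ of the total.
Σ 10^(L/10) = 10^(84.5/10) + 10^(67.1/10) + 10^(86.5/10) + 10^(89.8/10) + 10^(73.3/10) = 1.710e+09.
L_total = 10·log₁₀(1.710e+09) = 92.33 dB SPL.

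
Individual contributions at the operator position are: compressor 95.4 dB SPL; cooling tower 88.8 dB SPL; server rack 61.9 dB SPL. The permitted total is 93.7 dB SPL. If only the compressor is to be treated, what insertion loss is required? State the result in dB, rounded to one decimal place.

Fixed contribution from the other sources: Σ 10^(L/10) = 10^(88.8/10) + 10^(61.9/10) = 7.601e+08 (88.81 dB SPL).
To meet 93.7 dB SPL overall, the treated compressor may contribute at most 10^(93.7/10) − 7.601e+08 = 1.584e+09, i.e. 92.00 dB SPL.
Required insertion loss = 95.4 − 92.00 = 3.40 dB.

3.4 dB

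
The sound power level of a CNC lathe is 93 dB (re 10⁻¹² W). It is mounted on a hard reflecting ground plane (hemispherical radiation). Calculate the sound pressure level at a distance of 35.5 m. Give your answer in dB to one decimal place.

L_p = L_w − 10·log₁₀(2π·r²) with r = 35.5 m.
2π·r² = 7918 m², 10·log₁₀ of that is 38.986 dB.
L_p = 93 − 38.986 = 54.01 dB.

54.0 dB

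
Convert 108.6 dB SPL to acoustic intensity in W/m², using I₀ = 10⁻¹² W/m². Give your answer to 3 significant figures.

I = I₀·10^(L/10) = 10⁻¹² × 10^(108.6/10) = 10^(-1.140).

0.0724 W/m²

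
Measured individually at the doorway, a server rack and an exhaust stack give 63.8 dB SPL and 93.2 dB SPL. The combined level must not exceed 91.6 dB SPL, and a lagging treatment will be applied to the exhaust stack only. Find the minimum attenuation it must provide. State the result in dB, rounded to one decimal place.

1.6 dB

Everything except the exhaust stack sums to 10^(63.8/10) = 2.399e+06 in linear terms, 63.80 dB SPL.
To meet 91.6 dB SPL overall, the treated exhaust stack may contribute at most 10^(91.6/10) − 2.399e+06 = 1.443e+09, i.e. 91.59 dB SPL.
Required insertion loss = 93.2 − 91.59 = 1.61 dB.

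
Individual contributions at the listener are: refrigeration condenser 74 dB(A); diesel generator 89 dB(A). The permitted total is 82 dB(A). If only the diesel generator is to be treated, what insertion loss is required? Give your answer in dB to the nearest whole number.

Fixed contribution from the other source: Σ 10^(L/10) = 10^(74/10) = 2.512e+07 (74.00 dB(A)).
To meet 82 dB(A) overall, the treated diesel generator may contribute at most 10^(82/10) − 2.512e+07 = 1.334e+08, i.e. 81.25 dB(A).
Required insertion loss = 89 − 81.25 = 7.75 dB.

8 dB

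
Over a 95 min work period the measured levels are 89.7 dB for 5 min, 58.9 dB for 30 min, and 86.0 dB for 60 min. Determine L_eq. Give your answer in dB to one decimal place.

Weight each interval's intensity by its duration and average over T = 95 min:
Σ tᵢ·10^(Lᵢ/10) = 5·10^(89.7/10) + 30·10^(58.9/10) + 60·10^(86.0/10) = 2.858e+10.
L_eq = 10·log₁₀(2.858e+10/95) = 84.78 dB.

84.8 dB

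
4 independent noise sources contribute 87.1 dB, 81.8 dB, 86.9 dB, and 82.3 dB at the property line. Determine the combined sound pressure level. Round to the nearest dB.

91 dB

For uncorrelated sources the intensities add, so convert each level to linear form, sum, and take 10·log₁₀ of the total.
Σ 10^(L/10) = 10^(87.1/10) + 10^(81.8/10) + 10^(86.9/10) + 10^(82.3/10) = 1.324e+09.
L_total = 10·log₁₀(1.324e+09) = 91.22 dB.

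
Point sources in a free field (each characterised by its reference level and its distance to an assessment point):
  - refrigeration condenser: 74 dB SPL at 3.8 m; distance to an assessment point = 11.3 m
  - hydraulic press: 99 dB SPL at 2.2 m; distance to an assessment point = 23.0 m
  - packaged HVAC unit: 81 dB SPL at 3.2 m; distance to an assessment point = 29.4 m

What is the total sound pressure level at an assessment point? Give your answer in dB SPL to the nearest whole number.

Apply inverse-square spreading to bring every level to the receiver, then sum 10^(L/10).
refrigeration condenser: 74 − 20·log₁₀(11.3/3.8) = 74 − 9.47 = 64.53 dB SPL.
hydraulic press: 99 − 20·log₁₀(23.0/2.2) = 99 − 20.39 = 78.61 dB SPL.
packaged HVAC unit: 81 − 20·log₁₀(29.4/3.2) = 81 − 19.26 = 61.74 dB SPL.
Σ 10^(L/10) = 7.701e+07 → L_total = 10·log₁₀(7.701e+07) = 78.87 dB SPL.

79 dB SPL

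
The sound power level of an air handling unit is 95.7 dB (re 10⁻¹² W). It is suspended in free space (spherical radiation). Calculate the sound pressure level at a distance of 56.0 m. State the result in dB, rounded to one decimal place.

The power spreads over a sphere of area 4π·r², so L_p = L_w − 10·log₁₀(4π·r²).
4π·r² = 3.941e+04 m², 10·log₁₀ of that is 45.956 dB.
L_p = 95.7 − 45.956 = 49.74 dB.

49.7 dB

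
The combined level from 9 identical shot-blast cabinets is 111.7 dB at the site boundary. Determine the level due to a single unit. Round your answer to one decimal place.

For N identical incoherent sources L_total = L₁ + 10·log₁₀ N, so L₁ = 111.7 − 10·log₁₀(9) = 111.7 − 9.542.

102.2 dB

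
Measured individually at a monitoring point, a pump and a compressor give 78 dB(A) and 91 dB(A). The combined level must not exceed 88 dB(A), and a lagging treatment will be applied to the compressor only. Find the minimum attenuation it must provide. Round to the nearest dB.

The untreated sources together contribute 10^(78/10) = 6.310e+07, i.e. 78.00 dB(A).
The limit corresponds to 10^(88/10) = 6.310e+08; subtracting the fixed part leaves 5.679e+08 for the compressor, i.e. 87.54 dB(A).
So the compressor must be reduced from 91 to 87.54 dB(A): IL = 3.46 dB.

3 dB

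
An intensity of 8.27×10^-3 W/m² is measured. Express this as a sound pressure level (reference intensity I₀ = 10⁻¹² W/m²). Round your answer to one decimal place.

99.2 dB

Dividing by I₀ shifts the exponent by 12: I/I₀ = 8.27×10^9.
L = 10·(0.9175 + 9) = 99.18 dB.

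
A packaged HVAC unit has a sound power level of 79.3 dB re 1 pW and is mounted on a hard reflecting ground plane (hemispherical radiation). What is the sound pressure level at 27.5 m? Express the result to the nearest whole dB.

L_p = L_w − 10·log₁₀(2π·r²) with r = 27.5 m.
2π·r² = 4752 m², 10·log₁₀ of that is 36.768 dB.
L_p = 79.3 − 36.768 = 42.53 dB.

43 dB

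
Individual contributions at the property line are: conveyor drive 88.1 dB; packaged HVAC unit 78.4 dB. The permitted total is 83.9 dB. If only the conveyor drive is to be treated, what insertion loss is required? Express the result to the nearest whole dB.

Everything except the conveyor drive sums to 10^(78.4/10) = 6.918e+07 in linear terms, 78.40 dB.
The limit corresponds to 10^(83.9/10) = 2.455e+08; subtracting the fixed part leaves 1.763e+08 for the conveyor drive, i.e. 82.46 dB.
Required insertion loss = 88.1 − 82.46 = 5.64 dB.

6 dB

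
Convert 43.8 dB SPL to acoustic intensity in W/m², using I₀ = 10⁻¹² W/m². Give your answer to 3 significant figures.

2.40e-08 W/m²

I = I₀·10^(L/10) = 10⁻¹² × 10^(43.8/10) = 10^(-7.620).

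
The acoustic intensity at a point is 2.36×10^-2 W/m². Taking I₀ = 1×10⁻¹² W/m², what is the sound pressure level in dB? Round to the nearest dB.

104 dB

Dividing by I₀ shifts the exponent by 12: I/I₀ = 2.36×10^10.
L = 10·(0.3729 + 10) = 103.73 dB.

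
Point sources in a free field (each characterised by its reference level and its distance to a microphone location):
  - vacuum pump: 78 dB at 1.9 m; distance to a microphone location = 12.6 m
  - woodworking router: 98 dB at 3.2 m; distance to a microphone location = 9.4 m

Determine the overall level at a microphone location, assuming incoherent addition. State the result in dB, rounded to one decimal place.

88.6 dB

Propagate each source to the receiver with L = L_ref − 20·log₁₀(r/r_ref), then add intensities.
vacuum pump: 78 − 20·log₁₀(12.6/1.9) = 78 − 16.43 = 61.57 dB.
woodworking router: 98 − 20·log₁₀(9.4/3.2) = 98 − 9.36 = 88.64 dB.
Σ 10^(L/10) = 7.326e+08 → L_total = 10·log₁₀(7.326e+08) = 88.65 dB.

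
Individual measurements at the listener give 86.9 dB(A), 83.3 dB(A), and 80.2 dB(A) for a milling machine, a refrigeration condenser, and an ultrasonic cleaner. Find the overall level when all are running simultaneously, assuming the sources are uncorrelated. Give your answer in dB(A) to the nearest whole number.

For uncorrelated sources the intensities add, so convert each level to linear form, sum, and take 10·log₁₀ of the total.
Σ 10^(L/10) = 10^(86.9/10) + 10^(83.3/10) + 10^(80.2/10) = 8.083e+08.
L_total = 10·log₁₀(8.083e+08) = 89.08 dB(A).

89 dB(A)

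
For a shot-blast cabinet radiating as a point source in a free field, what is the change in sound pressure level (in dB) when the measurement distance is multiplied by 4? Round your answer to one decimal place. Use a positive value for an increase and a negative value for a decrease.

With spherical spreading the level changes by −20·log₁₀(r₂/r₁).
ΔL = −20·log₁₀(4) = -12.04 dB.

-12.0 dB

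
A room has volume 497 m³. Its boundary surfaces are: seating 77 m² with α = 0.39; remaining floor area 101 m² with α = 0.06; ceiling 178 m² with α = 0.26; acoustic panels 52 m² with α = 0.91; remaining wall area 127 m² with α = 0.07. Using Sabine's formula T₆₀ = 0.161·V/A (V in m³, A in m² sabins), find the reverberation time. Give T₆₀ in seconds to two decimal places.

0.58 s

Summing Sᵢαᵢ: 77·0.39 + 101·0.06 + 178·0.26 + 52·0.91 + 127·0.07 = 138.58 m².
T₆₀ = 0.161·V/A = 0.161·497/138.58 = 0.577 s.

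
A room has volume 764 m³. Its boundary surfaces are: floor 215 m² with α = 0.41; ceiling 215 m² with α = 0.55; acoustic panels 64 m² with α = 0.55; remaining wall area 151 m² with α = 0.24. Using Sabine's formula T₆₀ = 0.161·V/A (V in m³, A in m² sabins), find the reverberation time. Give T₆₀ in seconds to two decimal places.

0.44 s

Summing Sᵢαᵢ: 215·0.41 + 215·0.55 + 64·0.55 + 151·0.24 = 277.84 m².
T₆₀ = 0.161·V/A = 0.161·764/277.84 = 0.443 s.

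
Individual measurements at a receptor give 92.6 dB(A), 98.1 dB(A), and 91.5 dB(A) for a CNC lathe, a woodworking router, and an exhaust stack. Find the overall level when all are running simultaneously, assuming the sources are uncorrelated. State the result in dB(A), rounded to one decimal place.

99.9 dB(A)

For uncorrelated sources the intensities add, so convert each level to linear form, sum, and take 10·log₁₀ of the total.
Σ 10^(L/10) = 10^(92.6/10) + 10^(98.1/10) + 10^(91.5/10) = 9.689e+09.
L_total = 10·log₁₀(9.689e+09) = 99.86 dB(A).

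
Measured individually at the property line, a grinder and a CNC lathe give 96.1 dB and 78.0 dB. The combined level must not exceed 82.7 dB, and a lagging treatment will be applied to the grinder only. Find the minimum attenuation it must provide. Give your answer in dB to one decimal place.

15.2 dB

Everything except the grinder sums to 10^(78.0/10) = 6.310e+07 in linear terms, 78.00 dB.
To meet 82.7 dB overall, the treated grinder may contribute at most 10^(82.7/10) − 6.310e+07 = 1.231e+08, i.e. 80.90 dB.
So the grinder must be reduced from 96.1 to 80.90 dB: IL = 15.20 dB.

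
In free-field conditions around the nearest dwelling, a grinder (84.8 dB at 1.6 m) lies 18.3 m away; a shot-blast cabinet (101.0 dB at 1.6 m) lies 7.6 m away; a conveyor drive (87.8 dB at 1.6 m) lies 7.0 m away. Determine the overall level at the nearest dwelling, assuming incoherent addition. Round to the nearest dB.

88 dB

Apply inverse-square spreading to bring every level to the receiver, then sum 10^(L/10).
grinder: 84.8 − 20·log₁₀(18.3/1.6) = 84.8 − 21.17 = 63.63 dB.
shot-blast cabinet: 101.0 − 20·log₁₀(7.6/1.6) = 101.0 − 13.53 = 87.47 dB.
conveyor drive: 87.8 − 20·log₁₀(7.0/1.6) = 87.8 − 12.82 = 74.98 dB.
Σ 10^(L/10) = 5.918e+08 → L_total = 10·log₁₀(5.918e+08) = 87.72 dB.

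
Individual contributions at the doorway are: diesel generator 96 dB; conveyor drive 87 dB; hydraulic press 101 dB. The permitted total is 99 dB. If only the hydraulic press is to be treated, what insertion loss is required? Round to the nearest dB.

6 dB

Everything except the hydraulic press sums to 10^(96/10) + 10^(87/10) = 4.482e+09 in linear terms, 96.51 dB.
The limit corresponds to 10^(99/10) = 7.943e+09; subtracting the fixed part leaves 3.461e+09 for the hydraulic press, i.e. 95.39 dB.
Required insertion loss = 101 − 95.39 = 5.61 dB.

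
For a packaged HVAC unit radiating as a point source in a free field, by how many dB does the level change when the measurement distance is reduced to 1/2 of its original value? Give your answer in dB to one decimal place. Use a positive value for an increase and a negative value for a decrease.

+6.0 dB

Point-source spreading: ΔL = −20·log₁₀(r₂/r₁).
ΔL = −20·log₁₀(0.5) = +6.02 dB.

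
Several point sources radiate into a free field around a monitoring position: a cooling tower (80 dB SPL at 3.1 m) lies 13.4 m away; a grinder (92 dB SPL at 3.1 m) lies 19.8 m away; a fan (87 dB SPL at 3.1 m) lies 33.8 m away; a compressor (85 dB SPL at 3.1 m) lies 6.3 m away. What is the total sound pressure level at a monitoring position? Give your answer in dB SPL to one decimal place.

81.0 dB SPL

Apply inverse-square spreading to bring every level to the receiver, then sum 10^(L/10).
cooling tower: 80 − 20·log₁₀(13.4/3.1) = 80 − 12.71 = 67.29 dB SPL.
grinder: 92 − 20·log₁₀(19.8/3.1) = 92 − 16.11 = 75.89 dB SPL.
fan: 87 − 20·log₁₀(33.8/3.1) = 87 − 20.75 = 66.25 dB SPL.
compressor: 85 − 20·log₁₀(6.3/3.1) = 85 − 6.16 = 78.84 dB SPL.
Σ 10^(L/10) = 1.250e+08 → L_total = 10·log₁₀(1.250e+08) = 80.97 dB SPL.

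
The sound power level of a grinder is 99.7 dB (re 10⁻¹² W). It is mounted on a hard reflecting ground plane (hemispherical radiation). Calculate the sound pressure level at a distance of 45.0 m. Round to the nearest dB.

59 dB

L_p = L_w − 10·log₁₀(2π·r²) with r = 45.0 m.
2π·r² = 1.272e+04 m², 10·log₁₀ of that is 41.046 dB.
L_p = 99.7 − 41.046 = 58.65 dB.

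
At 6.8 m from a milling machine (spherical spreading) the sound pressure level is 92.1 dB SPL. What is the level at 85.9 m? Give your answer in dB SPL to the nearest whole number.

Point-source attenuation: ΔL = 20·log₁₀(r₂/r₁) = 20·log₁₀(85.9/6.8) = 22.030 dB.
L₂ = 92.1 − 20·log₁₀(85.9/6.8) = 92.1 − 22.030 = 70.07 dB SPL.

70 dB SPL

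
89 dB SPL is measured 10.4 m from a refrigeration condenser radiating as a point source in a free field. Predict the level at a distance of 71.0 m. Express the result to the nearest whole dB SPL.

For a point source, L₂ = L₁ − 20·log₁₀(r₂/r₁).
L₂ = 89 − 20·log₁₀(71.0/10.4) = 89 − 16.685 = 72.32 dB SPL.

72 dB SPL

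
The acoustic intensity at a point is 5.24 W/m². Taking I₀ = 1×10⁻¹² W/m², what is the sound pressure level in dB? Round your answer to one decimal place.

I/I₀ = 5.24/10⁻¹² = 5.24×10^12, and L = 10·log₁₀(I/I₀).
L = 10·(0.7193 + 12) = 127.19 dB.

127.2 dB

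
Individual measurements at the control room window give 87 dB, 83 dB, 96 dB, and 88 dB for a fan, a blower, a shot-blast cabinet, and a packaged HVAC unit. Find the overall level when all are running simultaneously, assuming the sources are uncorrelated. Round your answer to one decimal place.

Incoherent sources combine by intensity addition: L_total = 10·log₁₀(Σ 10^(L_i/10)).
Σ 10^(L/10) = 10^(87/10) + 10^(83/10) + 10^(96/10) + 10^(88/10) = 5.313e+09.
L_total = 10·log₁₀(5.313e+09) = 97.25 dB.

97.3 dB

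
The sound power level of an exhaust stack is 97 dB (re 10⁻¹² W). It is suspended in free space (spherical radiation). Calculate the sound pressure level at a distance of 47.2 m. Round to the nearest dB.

53 dB

Free-field spherical radiation: L_p = L_w − 10·log₁₀(4π·r²), r = 47.2 m.
4π·r² = 2.8e+04 m², 10·log₁₀ of that is 44.471 dB.
L_p = 97 − 44.471 = 52.53 dB.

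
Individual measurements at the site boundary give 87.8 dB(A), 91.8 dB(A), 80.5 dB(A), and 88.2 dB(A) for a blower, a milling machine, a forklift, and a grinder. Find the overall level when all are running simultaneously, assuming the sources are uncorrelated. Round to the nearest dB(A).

For uncorrelated sources the intensities add, so convert each level to linear form, sum, and take 10·log₁₀ of the total.
Σ 10^(L/10) = 10^(87.8/10) + 10^(91.8/10) + 10^(80.5/10) + 10^(88.2/10) = 2.889e+09.
L_total = 10·log₁₀(2.889e+09) = 94.61 dB(A).

95 dB(A)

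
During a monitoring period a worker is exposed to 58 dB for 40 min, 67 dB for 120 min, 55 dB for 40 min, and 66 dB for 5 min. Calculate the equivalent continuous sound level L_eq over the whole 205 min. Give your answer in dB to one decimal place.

Weight each interval's intensity by its duration and average over T = 205 min:
Σ tᵢ·10^(Lᵢ/10) = 40·10^(58/10) + 120·10^(67/10) + 40·10^(55/10) + 5·10^(66/10) = 6.592e+08.
L_eq = 10·log₁₀(6.592e+08/205) = 65.07 dB.

65.1 dB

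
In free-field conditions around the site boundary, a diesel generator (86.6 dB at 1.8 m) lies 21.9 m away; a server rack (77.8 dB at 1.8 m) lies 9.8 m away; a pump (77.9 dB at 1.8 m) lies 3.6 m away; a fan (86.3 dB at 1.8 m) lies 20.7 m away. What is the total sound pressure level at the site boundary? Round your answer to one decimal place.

73.8 dB

First find each source's level at the receiver (point-source: −20·log₁₀(r/r_ref)), then combine on an intensity basis.
diesel generator: 86.6 − 20·log₁₀(21.9/1.8) = 86.6 − 21.70 = 64.90 dB.
server rack: 77.8 − 20·log₁₀(9.8/1.8) = 77.8 − 14.72 = 63.08 dB.
pump: 77.9 − 20·log₁₀(3.6/1.8) = 77.9 − 6.02 = 71.88 dB.
fan: 86.3 − 20·log₁₀(20.7/1.8) = 86.3 − 21.21 = 65.09 dB.
Σ 10^(L/10) = 2.376e+07 → L_total = 10·log₁₀(2.376e+07) = 73.76 dB.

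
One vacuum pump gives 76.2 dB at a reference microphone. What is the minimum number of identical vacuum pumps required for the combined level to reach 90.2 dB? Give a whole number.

26

N identical sources give L₁ + 10·log₁₀ N, so require 10·log₁₀ N ≥ 90.2 − 76.2 = 14.0 dB.
N ≥ 10^(14.0/10) = 25.119, so N = 26.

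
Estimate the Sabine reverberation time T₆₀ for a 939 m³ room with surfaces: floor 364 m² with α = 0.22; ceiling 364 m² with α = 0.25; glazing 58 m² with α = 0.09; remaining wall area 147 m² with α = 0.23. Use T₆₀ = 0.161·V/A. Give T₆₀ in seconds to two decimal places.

0.72 s

Total absorption A = 364·0.22 + 364·0.25 + 58·0.09 + 147·0.23 = 210.11 m² sabins.
T₆₀ = 0.161·V/A = 0.161·939/210.11 = 0.720 s.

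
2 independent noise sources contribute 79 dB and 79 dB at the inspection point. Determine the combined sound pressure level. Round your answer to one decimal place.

82.0 dB

Incoherent sources combine by intensity addition: L_total = 10·log₁₀(Σ 10^(L_i/10)).
Σ 10^(L/10) = 10^(79/10) + 10^(79/10) = 1.589e+08.
L_total = 10·log₁₀(1.589e+08) = 82.01 dB.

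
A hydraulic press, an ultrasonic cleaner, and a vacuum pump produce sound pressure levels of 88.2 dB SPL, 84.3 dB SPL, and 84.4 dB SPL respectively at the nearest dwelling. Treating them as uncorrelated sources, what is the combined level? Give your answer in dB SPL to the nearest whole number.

91 dB SPL

For uncorrelated sources the intensities add, so convert each level to linear form, sum, and take 10·log₁₀ of the total.
Σ 10^(L/10) = 10^(88.2/10) + 10^(84.3/10) + 10^(84.4/10) = 1.205e+09.
L_total = 10·log₁₀(1.205e+09) = 90.81 dB SPL.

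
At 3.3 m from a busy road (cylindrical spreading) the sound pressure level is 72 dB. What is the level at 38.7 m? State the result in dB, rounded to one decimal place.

61.3 dB

Line-source attenuation: ΔL = 10·log₁₀(r₂/r₁) = 10·log₁₀(38.7/3.3) = 10.692 dB.
L₂ = 72 − 10·log₁₀(38.7/3.3) = 72 − 10.692 = 61.31 dB.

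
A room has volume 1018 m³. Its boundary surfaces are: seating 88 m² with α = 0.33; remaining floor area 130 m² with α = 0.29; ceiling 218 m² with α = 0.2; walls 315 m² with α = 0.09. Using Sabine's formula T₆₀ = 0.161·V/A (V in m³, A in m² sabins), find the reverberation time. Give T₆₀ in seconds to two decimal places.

1.18 s

A = Σ Sᵢαᵢ = 88·0.33 + 130·0.29 + 218·0.2 + 315·0.09 = 138.69 m².
T₆₀ = 0.161 × 1018 / 138.69 = 1.182 s.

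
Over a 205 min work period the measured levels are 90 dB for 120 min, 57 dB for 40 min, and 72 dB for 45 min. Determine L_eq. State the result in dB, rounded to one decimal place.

The energy average is taken in the linear domain: L_eq = 10·log₁₀[(Σ tᵢ·10^(Lᵢ/10))/T], T = 205 min.
Σ tᵢ·10^(Lᵢ/10) = 120·10^(90/10) + 40·10^(57/10) + 45·10^(72/10) = 1.207e+11.
L_eq = 10·log₁₀(1.207e+11/205) = 87.70 dB.

87.7 dB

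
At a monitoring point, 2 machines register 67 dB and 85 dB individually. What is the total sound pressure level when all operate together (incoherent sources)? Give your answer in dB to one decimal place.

85.1 dB

Incoherent sources combine by intensity addition: L_total = 10·log₁₀(Σ 10^(L_i/10)).
Σ 10^(L/10) = 10^(67/10) + 10^(85/10) = 3.212e+08.
L_total = 10·log₁₀(3.212e+08) = 85.07 dB.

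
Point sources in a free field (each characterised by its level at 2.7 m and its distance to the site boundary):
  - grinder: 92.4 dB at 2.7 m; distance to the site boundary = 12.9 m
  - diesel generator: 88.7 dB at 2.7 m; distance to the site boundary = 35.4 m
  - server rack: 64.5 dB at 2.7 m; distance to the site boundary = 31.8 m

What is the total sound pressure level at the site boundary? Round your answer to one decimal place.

79.1 dB

Propagate each source to the receiver with L = L_ref − 20·log₁₀(r/r_ref), then add intensities.
grinder: 92.4 − 20·log₁₀(12.9/2.7) = 92.4 − 13.58 = 78.82 dB.
diesel generator: 88.7 − 20·log₁₀(35.4/2.7) = 88.7 − 22.35 = 66.35 dB.
server rack: 64.5 − 20·log₁₀(31.8/2.7) = 64.5 − 21.42 = 43.08 dB.
Σ 10^(L/10) = 8.046e+07 → L_total = 10·log₁₀(8.046e+07) = 79.06 dB.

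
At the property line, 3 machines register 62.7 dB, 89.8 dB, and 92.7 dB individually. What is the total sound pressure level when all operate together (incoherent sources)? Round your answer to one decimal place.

94.5 dB

For uncorrelated sources the intensities add, so convert each level to linear form, sum, and take 10·log₁₀ of the total.
Σ 10^(L/10) = 10^(62.7/10) + 10^(89.8/10) + 10^(92.7/10) = 2.819e+09.
L_total = 10·log₁₀(2.819e+09) = 94.50 dB.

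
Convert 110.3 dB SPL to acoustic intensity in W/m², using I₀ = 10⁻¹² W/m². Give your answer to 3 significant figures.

0.107 W/m²

I/I₀ = 10^(110.3/10) = 1.072e+11, so I = 1.072e+11 × 10⁻¹² W/m².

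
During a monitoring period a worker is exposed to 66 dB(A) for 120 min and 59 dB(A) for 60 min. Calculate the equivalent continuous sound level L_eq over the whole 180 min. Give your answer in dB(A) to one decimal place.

The energy average is taken in the linear domain: L_eq = 10·log₁₀[(Σ tᵢ·10^(Lᵢ/10))/T], T = 180 min.
Σ tᵢ·10^(Lᵢ/10) = 120·10^(66/10) + 60·10^(59/10) = 5.254e+08.
L_eq = 10·log₁₀(5.254e+08/180) = 64.65 dB(A).

64.7 dB(A)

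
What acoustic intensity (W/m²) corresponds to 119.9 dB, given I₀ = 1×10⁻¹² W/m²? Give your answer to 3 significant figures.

L = 10·log₁₀(I/I₀) ⇒ I = I₀·10^(L/10) = 10⁻¹² × 10^11.99.

0.977 W/m²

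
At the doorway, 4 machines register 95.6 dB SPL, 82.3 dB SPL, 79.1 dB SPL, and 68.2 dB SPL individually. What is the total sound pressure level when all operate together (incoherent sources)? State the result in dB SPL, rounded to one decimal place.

Incoherent sources combine by intensity addition: L_total = 10·log₁₀(Σ 10^(L_i/10)).
Σ 10^(L/10) = 10^(95.6/10) + 10^(82.3/10) + 10^(79.1/10) + 10^(68.2/10) = 3.888e+09.
L_total = 10·log₁₀(3.888e+09) = 95.90 dB SPL.

95.9 dB SPL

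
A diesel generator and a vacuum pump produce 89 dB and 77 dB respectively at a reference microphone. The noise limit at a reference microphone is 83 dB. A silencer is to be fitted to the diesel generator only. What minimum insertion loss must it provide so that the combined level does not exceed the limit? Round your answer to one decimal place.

The untreated sources together contribute 10^(77/10) = 5.012e+07, i.e. 77.00 dB.
The limit corresponds to 10^(83/10) = 1.995e+08; subtracting the fixed part leaves 1.494e+08 for the diesel generator, i.e. 81.74 dB.
Required insertion loss = 89 − 81.74 = 7.26 dB.

7.3 dB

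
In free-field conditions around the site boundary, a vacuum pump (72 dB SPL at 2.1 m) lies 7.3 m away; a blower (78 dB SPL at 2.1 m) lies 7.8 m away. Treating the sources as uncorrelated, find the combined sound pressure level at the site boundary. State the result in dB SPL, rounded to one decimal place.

Propagate each source to the receiver with L = L_ref − 20·log₁₀(r/r_ref), then add intensities.
vacuum pump: 72 − 20·log₁₀(7.3/2.1) = 72 − 10.82 = 61.18 dB SPL.
blower: 78 − 20·log₁₀(7.8/2.1) = 78 − 11.40 = 66.60 dB SPL.
Σ 10^(L/10) = 5.885e+06 → L_total = 10·log₁₀(5.885e+06) = 67.70 dB SPL.

67.7 dB SPL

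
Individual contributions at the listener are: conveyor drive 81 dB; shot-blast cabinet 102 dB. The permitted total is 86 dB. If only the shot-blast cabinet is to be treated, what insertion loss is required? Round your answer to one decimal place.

17.7 dB

Everything except the shot-blast cabinet sums to 10^(81/10) = 1.259e+08 in linear terms, 81.00 dB.
To meet 86 dB overall, the treated shot-blast cabinet may contribute at most 10^(86/10) − 1.259e+08 = 2.722e+08, i.e. 84.35 dB.
So the shot-blast cabinet must be reduced from 102 to 84.35 dB: IL = 17.65 dB.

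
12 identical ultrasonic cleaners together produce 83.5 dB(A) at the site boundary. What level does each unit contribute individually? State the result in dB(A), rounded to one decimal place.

72.7 dB(A)

For N identical incoherent sources L_total = L₁ + 10·log₁₀ N, so L₁ = 83.5 − 10·log₁₀(12) = 83.5 − 10.792.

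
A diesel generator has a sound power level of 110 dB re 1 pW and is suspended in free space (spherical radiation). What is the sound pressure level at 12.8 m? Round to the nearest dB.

Free-field spherical radiation: L_p = L_w − 10·log₁₀(4π·r²), r = 12.8 m.
4π·r² = 2059 m², 10·log₁₀ of that is 33.136 dB.
L_p = 110 − 33.136 = 76.86 dB.

77 dB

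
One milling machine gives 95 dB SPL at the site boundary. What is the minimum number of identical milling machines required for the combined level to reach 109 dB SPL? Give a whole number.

The shortfall is 109 − 95 = 14.0 dB, and N units add 10·log₁₀ N, so need 10·log₁₀ N ≥ 14.0.
N ≥ 10^(14.0/10) = 25.119, so N = 26.

26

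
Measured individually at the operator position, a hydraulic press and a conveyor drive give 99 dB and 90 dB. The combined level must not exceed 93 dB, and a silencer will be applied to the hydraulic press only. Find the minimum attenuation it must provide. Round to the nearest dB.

9 dB

Fixed contribution from the other source: Σ 10^(L/10) = 10^(90/10) = 1.000e+09 (90.00 dB).
The limit corresponds to 10^(93/10) = 1.995e+09; subtracting the fixed part leaves 9.953e+08 for the hydraulic press, i.e. 89.98 dB.
Required insertion loss = 99 − 89.98 = 9.02 dB.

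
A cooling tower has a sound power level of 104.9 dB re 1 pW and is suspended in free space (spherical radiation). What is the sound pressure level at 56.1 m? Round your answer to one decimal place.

L_p = L_w − 10·log₁₀(4π·r²) with r = 56.1 m.
4π·r² = 3.955e+04 m², 10·log₁₀ of that is 45.971 dB.
L_p = 104.9 − 45.971 = 58.93 dB.

58.9 dB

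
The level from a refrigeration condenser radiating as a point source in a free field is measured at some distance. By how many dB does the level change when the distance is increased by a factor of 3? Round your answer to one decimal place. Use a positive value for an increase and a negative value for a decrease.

-9.5 dB

With spherical spreading the level changes by −20·log₁₀(r₂/r₁).
ΔL = −20·log₁₀(3) = -9.54 dB.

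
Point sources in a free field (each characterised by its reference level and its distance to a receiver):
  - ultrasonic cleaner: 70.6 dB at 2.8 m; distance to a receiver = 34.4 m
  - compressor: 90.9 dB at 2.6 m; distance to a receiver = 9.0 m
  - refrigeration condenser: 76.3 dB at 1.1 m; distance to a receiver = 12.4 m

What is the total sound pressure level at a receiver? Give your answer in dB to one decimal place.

80.1 dB

First find each source's level at the receiver (point-source: −20·log₁₀(r/r_ref)), then combine on an intensity basis.
ultrasonic cleaner: 70.6 − 20·log₁₀(34.4/2.8) = 70.6 − 21.79 = 48.81 dB.
compressor: 90.9 − 20·log₁₀(9.0/2.6) = 90.9 − 10.79 = 80.11 dB.
refrigeration condenser: 76.3 − 20·log₁₀(12.4/1.1) = 76.3 − 21.04 = 55.26 dB.
Σ 10^(L/10) = 1.031e+08 → L_total = 10·log₁₀(1.031e+08) = 80.13 dB.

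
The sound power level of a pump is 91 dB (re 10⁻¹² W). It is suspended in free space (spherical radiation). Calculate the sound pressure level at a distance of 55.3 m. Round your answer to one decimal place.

45.2 dB

L_p = L_w − 10·log₁₀(4π·r²) with r = 55.3 m.
4π·r² = 3.843e+04 m², 10·log₁₀ of that is 45.847 dB.
L_p = 91 − 45.847 = 45.15 dB.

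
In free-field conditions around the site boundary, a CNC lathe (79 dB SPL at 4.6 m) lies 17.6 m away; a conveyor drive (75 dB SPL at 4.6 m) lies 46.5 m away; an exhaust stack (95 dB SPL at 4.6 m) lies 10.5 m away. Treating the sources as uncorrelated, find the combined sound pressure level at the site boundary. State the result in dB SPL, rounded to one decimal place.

87.9 dB SPL

Propagate each source to the receiver with L = L_ref − 20·log₁₀(r/r_ref), then add intensities.
CNC lathe: 79 − 20·log₁₀(17.6/4.6) = 79 − 11.66 = 67.34 dB SPL.
conveyor drive: 75 − 20·log₁₀(46.5/4.6) = 75 − 20.09 = 54.91 dB SPL.
exhaust stack: 95 − 20·log₁₀(10.5/4.6) = 95 − 7.17 = 87.83 dB SPL.
Σ 10^(L/10) = 6.127e+08 → L_total = 10·log₁₀(6.127e+08) = 87.87 dB SPL.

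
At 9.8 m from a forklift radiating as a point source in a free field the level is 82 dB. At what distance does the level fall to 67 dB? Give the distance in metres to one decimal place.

55.1 m

Point-source spreading drops the level by 20·log₁₀(r₂/r₁); inverting, r₂/r₁ = 10^(ΔL/20).
r₂ = 9.8·10^((82−67)/20) = 9.8·10^(15.0/20) = 55.11 m.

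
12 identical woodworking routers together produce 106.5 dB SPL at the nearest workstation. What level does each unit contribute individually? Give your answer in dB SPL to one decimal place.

Dividing the total intensity by 12 lowers the level by 10·log₁₀ 12 = 10.792 dB: L₁ = 106.5 − 10.792.

95.7 dB SPL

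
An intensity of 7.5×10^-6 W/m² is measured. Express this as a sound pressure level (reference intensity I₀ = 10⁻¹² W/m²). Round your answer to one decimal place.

68.8 dB

Dividing by I₀ shifts the exponent by 12: I/I₀ = 7.5×10^6.
L = 10·(0.8751 + 6) = 68.75 dB.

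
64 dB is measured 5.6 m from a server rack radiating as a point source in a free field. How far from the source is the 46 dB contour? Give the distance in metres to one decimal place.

44.5 m

The 18.0 dB drop corresponds to a distance ratio of 10^(18.0/20) for a point source.
r₂ = 5.6·10^((64−46)/20) = 5.6·10^(18.0/20) = 44.48 m.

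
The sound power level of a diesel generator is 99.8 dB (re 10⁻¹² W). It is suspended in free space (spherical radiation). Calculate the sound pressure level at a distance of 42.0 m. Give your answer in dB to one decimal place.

The power spreads over a sphere of area 4π·r², so L_p = L_w − 10·log₁₀(4π·r²).
4π·r² = 2.217e+04 m², 10·log₁₀ of that is 43.457 dB.
L_p = 99.8 − 43.457 = 56.34 dB.

56.3 dB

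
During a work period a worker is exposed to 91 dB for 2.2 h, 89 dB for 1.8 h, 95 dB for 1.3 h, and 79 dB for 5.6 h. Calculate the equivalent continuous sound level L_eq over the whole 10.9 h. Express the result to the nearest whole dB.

89 dB

L_eq = 10·log₁₀[(1/T)·Σ tᵢ·10^(Lᵢ/10)] with T = 10.9 h.
Σ tᵢ·10^(Lᵢ/10) = 2.2·10^(91/10) + 1.8·10^(89/10) + 1.3·10^(95/10) + 5.6·10^(79/10) = 8.755e+09.
L_eq = 10·log₁₀(8.755e+09/10.9) = 89.05 dB.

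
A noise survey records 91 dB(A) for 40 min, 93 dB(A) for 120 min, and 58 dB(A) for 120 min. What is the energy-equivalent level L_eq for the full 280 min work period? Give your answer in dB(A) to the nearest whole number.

The energy average is taken in the linear domain: L_eq = 10·log₁₀[(Σ tᵢ·10^(Lᵢ/10))/T], T = 280 min.
Σ tᵢ·10^(Lᵢ/10) = 40·10^(91/10) + 120·10^(93/10) + 120·10^(58/10) = 2.899e+11.
L_eq = 10·log₁₀(2.899e+11/280) = 90.15 dB(A).

90 dB(A)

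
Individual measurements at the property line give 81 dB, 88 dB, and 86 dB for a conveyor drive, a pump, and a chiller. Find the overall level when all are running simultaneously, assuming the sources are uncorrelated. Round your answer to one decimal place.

90.6 dB

For uncorrelated sources the intensities add, so convert each level to linear form, sum, and take 10·log₁₀ of the total.
Σ 10^(L/10) = 10^(81/10) + 10^(88/10) + 10^(86/10) = 1.155e+09.
L_total = 10·log₁₀(1.155e+09) = 90.63 dB.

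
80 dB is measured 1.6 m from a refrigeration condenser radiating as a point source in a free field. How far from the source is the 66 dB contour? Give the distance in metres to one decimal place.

8.0 m

Point-source spreading drops the level by 20·log₁₀(r₂/r₁); inverting, r₂/r₁ = 10^(ΔL/20).
r₂ = 1.6·10^((80−66)/20) = 1.6·10^(14.0/20) = 8.02 m.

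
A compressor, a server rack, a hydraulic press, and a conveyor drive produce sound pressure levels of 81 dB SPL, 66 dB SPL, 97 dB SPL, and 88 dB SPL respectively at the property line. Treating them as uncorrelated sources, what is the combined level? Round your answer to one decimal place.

Incoherent sources combine by intensity addition: L_total = 10·log₁₀(Σ 10^(L_i/10)).
Σ 10^(L/10) = 10^(81/10) + 10^(66/10) + 10^(97/10) + 10^(88/10) = 5.773e+09.
L_total = 10·log₁₀(5.773e+09) = 97.61 dB SPL.

97.6 dB SPL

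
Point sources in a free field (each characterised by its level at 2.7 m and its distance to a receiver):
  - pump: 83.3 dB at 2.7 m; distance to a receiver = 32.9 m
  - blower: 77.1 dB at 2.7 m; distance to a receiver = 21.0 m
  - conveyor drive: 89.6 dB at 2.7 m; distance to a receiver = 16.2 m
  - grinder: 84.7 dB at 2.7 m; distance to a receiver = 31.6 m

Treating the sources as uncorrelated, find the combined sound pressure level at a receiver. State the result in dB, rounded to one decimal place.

74.7 dB

First find each source's level at the receiver (point-source: −20·log₁₀(r/r_ref)), then combine on an intensity basis.
pump: 83.3 − 20·log₁₀(32.9/2.7) = 83.3 − 21.72 = 61.58 dB.
blower: 77.1 − 20·log₁₀(21.0/2.7) = 77.1 − 17.82 = 59.28 dB.
conveyor drive: 89.6 − 20·log₁₀(16.2/2.7) = 89.6 − 15.56 = 74.04 dB.
grinder: 84.7 − 20·log₁₀(31.6/2.7) = 84.7 − 21.37 = 63.33 dB.
Σ 10^(L/10) = 2.978e+07 → L_total = 10·log₁₀(2.978e+07) = 74.74 dB.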